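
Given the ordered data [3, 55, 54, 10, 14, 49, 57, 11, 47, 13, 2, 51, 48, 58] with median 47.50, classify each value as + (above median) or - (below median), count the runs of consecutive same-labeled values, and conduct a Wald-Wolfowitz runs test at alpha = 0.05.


Step 1: Compute median = 47.50; label A = above, B = below.
Labels in order: BAABBAABBBBAAA  (n_A = 7, n_B = 7)
Step 2: Count runs R = 6.
Step 3: Under H0 (random ordering), E[R] = 2*n_A*n_B/(n_A+n_B) + 1 = 2*7*7/14 + 1 = 8.0000.
        Var[R] = 2*n_A*n_B*(2*n_A*n_B - n_A - n_B) / ((n_A+n_B)^2 * (n_A+n_B-1)) = 8232/2548 = 3.2308.
        SD[R] = 1.7974.
Step 4: Continuity-corrected z = (R + 0.5 - E[R]) / SD[R] = (6 + 0.5 - 8.0000) / 1.7974 = -0.8345.
Step 5: Two-sided p-value via normal approximation = 2*(1 - Phi(|z|)) = 0.403986.
Step 6: alpha = 0.05. fail to reject H0.

R = 6, z = -0.8345, p = 0.403986, fail to reject H0.


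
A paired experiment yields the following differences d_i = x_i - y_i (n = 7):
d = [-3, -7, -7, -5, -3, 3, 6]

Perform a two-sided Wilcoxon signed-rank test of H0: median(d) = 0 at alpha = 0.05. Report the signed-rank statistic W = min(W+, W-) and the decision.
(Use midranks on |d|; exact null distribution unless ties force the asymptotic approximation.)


Step 1: Drop any zero differences (none here) and take |d_i|.
|d| = [3, 7, 7, 5, 3, 3, 6]
Step 2: Midrank |d_i| (ties get averaged ranks).
ranks: |3|->2, |7|->6.5, |7|->6.5, |5|->4, |3|->2, |3|->2, |6|->5
Step 3: Attach original signs; sum ranks with positive sign and with negative sign.
W+ = 2 + 5 = 7
W- = 2 + 6.5 + 6.5 + 4 + 2 = 21
(Check: W+ + W- = 28 should equal n(n+1)/2 = 28.)
Step 4: Test statistic W = min(W+, W-) = 7.
Step 5: Ties in |d|, so use the tie-corrected normal approximation.
        E[W] = n(n+1)/4 = 7*8/4 = 14.
        Tie groups: |d|=3 (t=3), |d|=7 (t=2); sum(t^3 - t) = 30.
        Var[W] = n(n+1)(2n+1)/24 - sum(t^3-t)/48 = 840/24 - 30/48 = 34.375.
        z = (W - E[W]) / sqrt(Var[W]) = (7 - 14) / 5.8630 = -1.1939.
        Two-sided p = 2*Phi(z) = 0.232508.
Step 6: alpha = 0.05. fail to reject H0.

W+ = 7, W- = 21, W = min = 7, p = 0.232508, fail to reject H0.


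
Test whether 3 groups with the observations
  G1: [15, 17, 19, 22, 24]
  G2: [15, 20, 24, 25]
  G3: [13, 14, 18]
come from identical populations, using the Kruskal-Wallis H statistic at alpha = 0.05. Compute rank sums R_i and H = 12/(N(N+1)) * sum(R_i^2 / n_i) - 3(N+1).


Step 1: Combine all N = 12 observations and assign midranks.
sorted (value, group, rank): (13,G3,1), (14,G3,2), (15,G1,3.5), (15,G2,3.5), (17,G1,5), (18,G3,6), (19,G1,7), (20,G2,8), (22,G1,9), (24,G1,10.5), (24,G2,10.5), (25,G2,12)
Step 2: Sum ranks within each group.
R_1 = 35 (n_1 = 5)
R_2 = 34 (n_2 = 4)
R_3 = 9 (n_3 = 3)
Step 3: H = 12/(N(N+1)) * sum(R_i^2/n_i) - 3(N+1)
     = 12/(12*13) * (35^2/5 + 34^2/4 + 9^2/3) - 3*13
     = 0.076923 * 561 - 39
     = 4.153846.
Step 4: Ties present; correction factor C = 1 - 12/(12^3 - 12) = 0.993007. Corrected H = 4.153846 / 0.993007 = 4.183099.
Step 5: Under H0, H ~ chi^2(2); p-value = 0.123496.
Step 6: alpha = 0.05. fail to reject H0.

H = 4.1831, df = 2, p = 0.123496, fail to reject H0.


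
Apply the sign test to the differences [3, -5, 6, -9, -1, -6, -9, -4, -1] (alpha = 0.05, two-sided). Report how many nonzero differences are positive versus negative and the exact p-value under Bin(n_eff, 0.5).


Step 1: Discard zero differences. Original n = 9; n_eff = number of nonzero differences = 9.
Nonzero differences (with sign): +3, -5, +6, -9, -1, -6, -9, -4, -1
Step 2: Count signs: positive = 2, negative = 7.
Step 3: Under H0: P(positive) = 0.5, so the number of positives S ~ Bin(9, 0.5).
Step 4: Two-sided exact p-value = sum of Bin(9,0.5) probabilities at or below the observed probability = 0.179688.
Step 5: alpha = 0.05. fail to reject H0.

n_eff = 9, pos = 2, neg = 7, p = 0.179688, fail to reject H0.


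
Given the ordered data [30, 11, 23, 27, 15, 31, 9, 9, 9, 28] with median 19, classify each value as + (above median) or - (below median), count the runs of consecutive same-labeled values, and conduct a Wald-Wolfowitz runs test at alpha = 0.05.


Step 1: Compute median = 19; label A = above, B = below.
Labels in order: ABAABABBBA  (n_A = 5, n_B = 5)
Step 2: Count runs R = 7.
Step 3: Under H0 (random ordering), E[R] = 2*n_A*n_B/(n_A+n_B) + 1 = 2*5*5/10 + 1 = 6.0000.
        Var[R] = 2*n_A*n_B*(2*n_A*n_B - n_A - n_B) / ((n_A+n_B)^2 * (n_A+n_B-1)) = 2000/900 = 2.2222.
        SD[R] = 1.4907.
Step 4: Continuity-corrected z = (R - 0.5 - E[R]) / SD[R] = (7 - 0.5 - 6.0000) / 1.4907 = 0.3354.
Step 5: Two-sided p-value via normal approximation = 2*(1 - Phi(|z|)) = 0.737316.
Step 6: alpha = 0.05. fail to reject H0.

R = 7, z = 0.3354, p = 0.737316, fail to reject H0.


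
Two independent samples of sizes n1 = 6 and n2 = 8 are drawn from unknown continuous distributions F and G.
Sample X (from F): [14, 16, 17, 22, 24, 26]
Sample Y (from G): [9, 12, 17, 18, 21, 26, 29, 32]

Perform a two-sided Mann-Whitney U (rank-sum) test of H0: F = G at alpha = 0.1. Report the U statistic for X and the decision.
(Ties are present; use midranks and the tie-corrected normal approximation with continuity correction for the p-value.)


Step 1: Combine and sort all 14 observations; assign midranks.
sorted (value, group): (9,Y), (12,Y), (14,X), (16,X), (17,X), (17,Y), (18,Y), (21,Y), (22,X), (24,X), (26,X), (26,Y), (29,Y), (32,Y)
ranks: 9->1, 12->2, 14->3, 16->4, 17->5.5, 17->5.5, 18->7, 21->8, 22->9, 24->10, 26->11.5, 26->11.5, 29->13, 32->14
Step 2: Rank sum for X: R1 = 3 + 4 + 5.5 + 9 + 10 + 11.5 = 43.
Step 3: U_X = R1 - n1(n1+1)/2 = 43 - 6*7/2 = 43 - 21 = 22.
       U_Y = n1*n2 - U_X = 48 - 22 = 26.
Step 4: Ties are present, so use the tie-corrected normal approximation (with continuity correction) for the p-value.
Step 5: p-value = 0.846116; compare to alpha = 0.1. fail to reject H0.

U_X = 22, p = 0.846116, fail to reject H0 at alpha = 0.1.


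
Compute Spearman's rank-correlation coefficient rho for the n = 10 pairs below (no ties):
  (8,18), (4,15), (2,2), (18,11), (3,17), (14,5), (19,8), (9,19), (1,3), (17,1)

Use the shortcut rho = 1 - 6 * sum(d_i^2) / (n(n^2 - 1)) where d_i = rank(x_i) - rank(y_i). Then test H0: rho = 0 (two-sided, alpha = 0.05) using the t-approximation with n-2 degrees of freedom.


Step 1: Rank x and y separately (midranks; no ties here).
rank(x): 8->5, 4->4, 2->2, 18->9, 3->3, 14->7, 19->10, 9->6, 1->1, 17->8
rank(y): 18->9, 15->7, 2->2, 11->6, 17->8, 5->4, 8->5, 19->10, 3->3, 1->1
Step 2: d_i = R_x(i) - R_y(i); compute d_i^2.
  (5-9)^2=16, (4-7)^2=9, (2-2)^2=0, (9-6)^2=9, (3-8)^2=25, (7-4)^2=9, (10-5)^2=25, (6-10)^2=16, (1-3)^2=4, (8-1)^2=49
sum(d^2) = 162.
Step 3: rho = 1 - 6*162 / (10*(10^2 - 1)) = 1 - 972/990 = 0.018182.
Step 4: Under H0, t = rho * sqrt((n-2)/(1-rho^2)) = 0.0514 ~ t(8).
Step 5: Two-sided p-value from the t-distribution with 8 df = 0.960240.
Step 6: alpha = 0.05. fail to reject H0.

rho = 0.0182, p = 0.960240, fail to reject H0 at alpha = 0.05.


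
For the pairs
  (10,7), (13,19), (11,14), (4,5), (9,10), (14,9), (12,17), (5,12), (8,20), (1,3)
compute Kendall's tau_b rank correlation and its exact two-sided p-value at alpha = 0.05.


Step 1: Enumerate the 45 unordered pairs (i,j) with i<j and classify each by sign(x_j-x_i) * sign(y_j-y_i).
  (1,2):dx=+3,dy=+12->C; (1,3):dx=+1,dy=+7->C; (1,4):dx=-6,dy=-2->C; (1,5):dx=-1,dy=+3->D
  (1,6):dx=+4,dy=+2->C; (1,7):dx=+2,dy=+10->C; (1,8):dx=-5,dy=+5->D; (1,9):dx=-2,dy=+13->D
  (1,10):dx=-9,dy=-4->C; (2,3):dx=-2,dy=-5->C; (2,4):dx=-9,dy=-14->C; (2,5):dx=-4,dy=-9->C
  (2,6):dx=+1,dy=-10->D; (2,7):dx=-1,dy=-2->C; (2,8):dx=-8,dy=-7->C; (2,9):dx=-5,dy=+1->D
  (2,10):dx=-12,dy=-16->C; (3,4):dx=-7,dy=-9->C; (3,5):dx=-2,dy=-4->C; (3,6):dx=+3,dy=-5->D
  (3,7):dx=+1,dy=+3->C; (3,8):dx=-6,dy=-2->C; (3,9):dx=-3,dy=+6->D; (3,10):dx=-10,dy=-11->C
  (4,5):dx=+5,dy=+5->C; (4,6):dx=+10,dy=+4->C; (4,7):dx=+8,dy=+12->C; (4,8):dx=+1,dy=+7->C
  (4,9):dx=+4,dy=+15->C; (4,10):dx=-3,dy=-2->C; (5,6):dx=+5,dy=-1->D; (5,7):dx=+3,dy=+7->C
  (5,8):dx=-4,dy=+2->D; (5,9):dx=-1,dy=+10->D; (5,10):dx=-8,dy=-7->C; (6,7):dx=-2,dy=+8->D
  (6,8):dx=-9,dy=+3->D; (6,9):dx=-6,dy=+11->D; (6,10):dx=-13,dy=-6->C; (7,8):dx=-7,dy=-5->C
  (7,9):dx=-4,dy=+3->D; (7,10):dx=-11,dy=-14->C; (8,9):dx=+3,dy=+8->C; (8,10):dx=-4,dy=-9->C
  (9,10):dx=-7,dy=-17->C
Step 2: C = 31, D = 14, total pairs = 45.
Step 3: tau = (C - D)/(n(n-1)/2) = (31 - 14)/45 = 0.377778.
Step 4: Exact two-sided p-value (enumerate n! = 3628800 permutations of y under H0): p = 0.155742.
Step 5: alpha = 0.05. fail to reject H0.

tau_b = 0.3778 (C=31, D=14), p = 0.155742, fail to reject H0.


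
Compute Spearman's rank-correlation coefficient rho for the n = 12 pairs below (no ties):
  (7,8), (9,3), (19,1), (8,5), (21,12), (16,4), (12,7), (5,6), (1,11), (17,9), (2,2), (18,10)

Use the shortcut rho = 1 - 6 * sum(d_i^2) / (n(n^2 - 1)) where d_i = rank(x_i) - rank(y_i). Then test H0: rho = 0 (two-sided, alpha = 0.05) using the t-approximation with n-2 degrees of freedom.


Step 1: Rank x and y separately (midranks; no ties here).
rank(x): 7->4, 9->6, 19->11, 8->5, 21->12, 16->8, 12->7, 5->3, 1->1, 17->9, 2->2, 18->10
rank(y): 8->8, 3->3, 1->1, 5->5, 12->12, 4->4, 7->7, 6->6, 11->11, 9->9, 2->2, 10->10
Step 2: d_i = R_x(i) - R_y(i); compute d_i^2.
  (4-8)^2=16, (6-3)^2=9, (11-1)^2=100, (5-5)^2=0, (12-12)^2=0, (8-4)^2=16, (7-7)^2=0, (3-6)^2=9, (1-11)^2=100, (9-9)^2=0, (2-2)^2=0, (10-10)^2=0
sum(d^2) = 250.
Step 3: rho = 1 - 6*250 / (12*(12^2 - 1)) = 1 - 1500/1716 = 0.125874.
Step 4: Under H0, t = rho * sqrt((n-2)/(1-rho^2)) = 0.4012 ~ t(10).
Step 5: Two-sided p-value from the t-distribution with 10 df = 0.696683.
Step 6: alpha = 0.05. fail to reject H0.

rho = 0.1259, p = 0.696683, fail to reject H0 at alpha = 0.05.


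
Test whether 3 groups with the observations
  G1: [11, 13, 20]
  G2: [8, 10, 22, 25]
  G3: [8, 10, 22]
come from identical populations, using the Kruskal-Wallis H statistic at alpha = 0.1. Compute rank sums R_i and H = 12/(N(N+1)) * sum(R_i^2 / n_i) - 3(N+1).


Step 1: Combine all N = 10 observations and assign midranks.
sorted (value, group, rank): (8,G2,1.5), (8,G3,1.5), (10,G2,3.5), (10,G3,3.5), (11,G1,5), (13,G1,6), (20,G1,7), (22,G2,8.5), (22,G3,8.5), (25,G2,10)
Step 2: Sum ranks within each group.
R_1 = 18 (n_1 = 3)
R_2 = 23.5 (n_2 = 4)
R_3 = 13.5 (n_3 = 3)
Step 3: H = 12/(N(N+1)) * sum(R_i^2/n_i) - 3(N+1)
     = 12/(10*11) * (18^2/3 + 23.5^2/4 + 13.5^2/3) - 3*11
     = 0.109091 * 306.812 - 33
     = 0.470455.
Step 4: Ties present; correction factor C = 1 - 18/(10^3 - 10) = 0.981818. Corrected H = 0.470455 / 0.981818 = 0.479167.
Step 5: Under H0, H ~ chi^2(2); p-value = 0.786956.
Step 6: alpha = 0.1. fail to reject H0.

H = 0.4792, df = 2, p = 0.786956, fail to reject H0.


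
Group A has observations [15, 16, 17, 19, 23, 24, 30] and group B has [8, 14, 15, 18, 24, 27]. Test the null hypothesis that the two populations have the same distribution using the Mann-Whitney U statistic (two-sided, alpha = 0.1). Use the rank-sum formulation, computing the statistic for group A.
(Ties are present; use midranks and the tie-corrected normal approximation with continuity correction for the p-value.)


Step 1: Combine and sort all 13 observations; assign midranks.
sorted (value, group): (8,Y), (14,Y), (15,X), (15,Y), (16,X), (17,X), (18,Y), (19,X), (23,X), (24,X), (24,Y), (27,Y), (30,X)
ranks: 8->1, 14->2, 15->3.5, 15->3.5, 16->5, 17->6, 18->7, 19->8, 23->9, 24->10.5, 24->10.5, 27->12, 30->13
Step 2: Rank sum for X: R1 = 3.5 + 5 + 6 + 8 + 9 + 10.5 + 13 = 55.
Step 3: U_X = R1 - n1(n1+1)/2 = 55 - 7*8/2 = 55 - 28 = 27.
       U_Y = n1*n2 - U_X = 42 - 27 = 15.
Step 4: Ties are present, so use the tie-corrected normal approximation (with continuity correction) for the p-value.
Step 5: p-value = 0.430766; compare to alpha = 0.1. fail to reject H0.

U_X = 27, p = 0.430766, fail to reject H0 at alpha = 0.1.


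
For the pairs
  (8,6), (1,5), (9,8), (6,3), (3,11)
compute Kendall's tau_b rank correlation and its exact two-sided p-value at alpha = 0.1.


Step 1: Enumerate the 10 unordered pairs (i,j) with i<j and classify each by sign(x_j-x_i) * sign(y_j-y_i).
  (1,2):dx=-7,dy=-1->C; (1,3):dx=+1,dy=+2->C; (1,4):dx=-2,dy=-3->C; (1,5):dx=-5,dy=+5->D
  (2,3):dx=+8,dy=+3->C; (2,4):dx=+5,dy=-2->D; (2,5):dx=+2,dy=+6->C; (3,4):dx=-3,dy=-5->C
  (3,5):dx=-6,dy=+3->D; (4,5):dx=-3,dy=+8->D
Step 2: C = 6, D = 4, total pairs = 10.
Step 3: tau = (C - D)/(n(n-1)/2) = (6 - 4)/10 = 0.200000.
Step 4: Exact two-sided p-value (enumerate n! = 120 permutations of y under H0): p = 0.816667.
Step 5: alpha = 0.1. fail to reject H0.

tau_b = 0.2000 (C=6, D=4), p = 0.816667, fail to reject H0.


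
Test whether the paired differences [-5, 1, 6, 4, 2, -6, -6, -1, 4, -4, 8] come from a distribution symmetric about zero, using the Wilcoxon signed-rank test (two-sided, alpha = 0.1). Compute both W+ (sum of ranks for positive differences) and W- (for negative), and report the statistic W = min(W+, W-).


Step 1: Drop any zero differences (none here) and take |d_i|.
|d| = [5, 1, 6, 4, 2, 6, 6, 1, 4, 4, 8]
Step 2: Midrank |d_i| (ties get averaged ranks).
ranks: |5|->7, |1|->1.5, |6|->9, |4|->5, |2|->3, |6|->9, |6|->9, |1|->1.5, |4|->5, |4|->5, |8|->11
Step 3: Attach original signs; sum ranks with positive sign and with negative sign.
W+ = 1.5 + 9 + 5 + 3 + 5 + 11 = 34.5
W- = 7 + 9 + 9 + 1.5 + 5 = 31.5
(Check: W+ + W- = 66 should equal n(n+1)/2 = 66.)
Step 4: Test statistic W = min(W+, W-) = 31.5.
Step 5: Ties in |d|, so use the tie-corrected normal approximation.
        E[W] = n(n+1)/4 = 11*12/4 = 33.
        Tie groups: |d|=1 (t=2), |d|=4 (t=3), |d|=6 (t=3); sum(t^3 - t) = 54.
        Var[W] = n(n+1)(2n+1)/24 - sum(t^3-t)/48 = 3036/24 - 54/48 = 125.375.
        z = (W - E[W]) / sqrt(Var[W]) = (31.5 - 33) / 11.1971 = -0.1340.
        Two-sided p = 2*Phi(z) = 0.893432.
Step 6: alpha = 0.1. fail to reject H0.

W+ = 34.5, W- = 31.5, W = min = 31.5, p = 0.893432, fail to reject H0.


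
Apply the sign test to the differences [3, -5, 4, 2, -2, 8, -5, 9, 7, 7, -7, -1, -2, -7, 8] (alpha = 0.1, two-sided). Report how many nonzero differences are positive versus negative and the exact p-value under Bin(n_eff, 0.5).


Step 1: Discard zero differences. Original n = 15; n_eff = number of nonzero differences = 15.
Nonzero differences (with sign): +3, -5, +4, +2, -2, +8, -5, +9, +7, +7, -7, -1, -2, -7, +8
Step 2: Count signs: positive = 8, negative = 7.
Step 3: Under H0: P(positive) = 0.5, so the number of positives S ~ Bin(15, 0.5).
Step 4: Two-sided exact p-value = sum of Bin(15,0.5) probabilities at or below the observed probability = 1.000000.
Step 5: alpha = 0.1. fail to reject H0.

n_eff = 15, pos = 8, neg = 7, p = 1.000000, fail to reject H0.


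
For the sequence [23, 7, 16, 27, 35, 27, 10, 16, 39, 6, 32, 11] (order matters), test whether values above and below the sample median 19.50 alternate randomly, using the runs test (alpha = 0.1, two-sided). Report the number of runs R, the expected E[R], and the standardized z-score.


Step 1: Compute median = 19.50; label A = above, B = below.
Labels in order: ABBAAABBABAB  (n_A = 6, n_B = 6)
Step 2: Count runs R = 8.
Step 3: Under H0 (random ordering), E[R] = 2*n_A*n_B/(n_A+n_B) + 1 = 2*6*6/12 + 1 = 7.0000.
        Var[R] = 2*n_A*n_B*(2*n_A*n_B - n_A - n_B) / ((n_A+n_B)^2 * (n_A+n_B-1)) = 4320/1584 = 2.7273.
        SD[R] = 1.6514.
Step 4: Continuity-corrected z = (R - 0.5 - E[R]) / SD[R] = (8 - 0.5 - 7.0000) / 1.6514 = 0.3028.
Step 5: Two-sided p-value via normal approximation = 2*(1 - Phi(|z|)) = 0.762069.
Step 6: alpha = 0.1. fail to reject H0.

R = 8, z = 0.3028, p = 0.762069, fail to reject H0.


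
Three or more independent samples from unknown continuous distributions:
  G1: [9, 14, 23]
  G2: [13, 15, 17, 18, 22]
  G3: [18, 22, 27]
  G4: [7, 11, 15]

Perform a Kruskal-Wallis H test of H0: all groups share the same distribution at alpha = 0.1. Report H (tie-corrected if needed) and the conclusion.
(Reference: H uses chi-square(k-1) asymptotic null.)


Step 1: Combine all N = 14 observations and assign midranks.
sorted (value, group, rank): (7,G4,1), (9,G1,2), (11,G4,3), (13,G2,4), (14,G1,5), (15,G2,6.5), (15,G4,6.5), (17,G2,8), (18,G2,9.5), (18,G3,9.5), (22,G2,11.5), (22,G3,11.5), (23,G1,13), (27,G3,14)
Step 2: Sum ranks within each group.
R_1 = 20 (n_1 = 3)
R_2 = 39.5 (n_2 = 5)
R_3 = 35 (n_3 = 3)
R_4 = 10.5 (n_4 = 3)
Step 3: H = 12/(N(N+1)) * sum(R_i^2/n_i) - 3(N+1)
     = 12/(14*15) * (20^2/3 + 39.5^2/5 + 35^2/3 + 10.5^2/3) - 3*15
     = 0.057143 * 890.467 - 45
     = 5.883810.
Step 4: Ties present; correction factor C = 1 - 18/(14^3 - 14) = 0.993407. Corrected H = 5.883810 / 0.993407 = 5.922861.
Step 5: Under H0, H ~ chi^2(3); p-value = 0.115424.
Step 6: alpha = 0.1. fail to reject H0.

H = 5.9229, df = 3, p = 0.115424, fail to reject H0.


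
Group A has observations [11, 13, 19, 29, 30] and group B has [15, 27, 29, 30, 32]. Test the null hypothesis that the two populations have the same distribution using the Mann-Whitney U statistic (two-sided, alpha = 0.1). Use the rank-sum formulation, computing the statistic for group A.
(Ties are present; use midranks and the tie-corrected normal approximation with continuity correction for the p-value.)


Step 1: Combine and sort all 10 observations; assign midranks.
sorted (value, group): (11,X), (13,X), (15,Y), (19,X), (27,Y), (29,X), (29,Y), (30,X), (30,Y), (32,Y)
ranks: 11->1, 13->2, 15->3, 19->4, 27->5, 29->6.5, 29->6.5, 30->8.5, 30->8.5, 32->10
Step 2: Rank sum for X: R1 = 1 + 2 + 4 + 6.5 + 8.5 = 22.
Step 3: U_X = R1 - n1(n1+1)/2 = 22 - 5*6/2 = 22 - 15 = 7.
       U_Y = n1*n2 - U_X = 25 - 7 = 18.
Step 4: Ties are present, so use the tie-corrected normal approximation (with continuity correction) for the p-value.
Step 5: p-value = 0.293326; compare to alpha = 0.1. fail to reject H0.

U_X = 7, p = 0.293326, fail to reject H0 at alpha = 0.1.


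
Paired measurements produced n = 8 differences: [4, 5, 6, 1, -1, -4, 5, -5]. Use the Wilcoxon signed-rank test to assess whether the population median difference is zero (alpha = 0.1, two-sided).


Step 1: Drop any zero differences (none here) and take |d_i|.
|d| = [4, 5, 6, 1, 1, 4, 5, 5]
Step 2: Midrank |d_i| (ties get averaged ranks).
ranks: |4|->3.5, |5|->6, |6|->8, |1|->1.5, |1|->1.5, |4|->3.5, |5|->6, |5|->6
Step 3: Attach original signs; sum ranks with positive sign and with negative sign.
W+ = 3.5 + 6 + 8 + 1.5 + 6 = 25
W- = 1.5 + 3.5 + 6 = 11
(Check: W+ + W- = 36 should equal n(n+1)/2 = 36.)
Step 4: Test statistic W = min(W+, W-) = 11.
Step 5: Ties in |d|, so use the tie-corrected normal approximation.
        E[W] = n(n+1)/4 = 8*9/4 = 18.
        Tie groups: |d|=1 (t=2), |d|=4 (t=2), |d|=5 (t=3); sum(t^3 - t) = 36.
        Var[W] = n(n+1)(2n+1)/24 - sum(t^3-t)/48 = 1224/24 - 36/48 = 50.25.
        z = (W - E[W]) / sqrt(Var[W]) = (11 - 18) / 7.0887 = -0.9875.
        Two-sided p = 2*Phi(z) = 0.323405.
Step 6: alpha = 0.1. fail to reject H0.

W+ = 25, W- = 11, W = min = 11, p = 0.323405, fail to reject H0.


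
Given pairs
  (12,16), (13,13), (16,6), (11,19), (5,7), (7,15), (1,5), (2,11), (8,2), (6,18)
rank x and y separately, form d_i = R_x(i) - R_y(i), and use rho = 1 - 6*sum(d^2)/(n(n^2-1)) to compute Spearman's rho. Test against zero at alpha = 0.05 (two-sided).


Step 1: Rank x and y separately (midranks; no ties here).
rank(x): 12->8, 13->9, 16->10, 11->7, 5->3, 7->5, 1->1, 2->2, 8->6, 6->4
rank(y): 16->8, 13->6, 6->3, 19->10, 7->4, 15->7, 5->2, 11->5, 2->1, 18->9
Step 2: d_i = R_x(i) - R_y(i); compute d_i^2.
  (8-8)^2=0, (9-6)^2=9, (10-3)^2=49, (7-10)^2=9, (3-4)^2=1, (5-7)^2=4, (1-2)^2=1, (2-5)^2=9, (6-1)^2=25, (4-9)^2=25
sum(d^2) = 132.
Step 3: rho = 1 - 6*132 / (10*(10^2 - 1)) = 1 - 792/990 = 0.200000.
Step 4: Under H0, t = rho * sqrt((n-2)/(1-rho^2)) = 0.5774 ~ t(8).
Step 5: Two-sided p-value from the t-distribution with 8 df = 0.579584.
Step 6: alpha = 0.05. fail to reject H0.

rho = 0.2000, p = 0.579584, fail to reject H0 at alpha = 0.05.


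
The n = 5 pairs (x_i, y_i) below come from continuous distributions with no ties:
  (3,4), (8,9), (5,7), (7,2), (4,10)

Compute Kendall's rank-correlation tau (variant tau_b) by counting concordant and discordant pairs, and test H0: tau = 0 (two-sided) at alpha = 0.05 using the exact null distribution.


Step 1: Enumerate the 10 unordered pairs (i,j) with i<j and classify each by sign(x_j-x_i) * sign(y_j-y_i).
  (1,2):dx=+5,dy=+5->C; (1,3):dx=+2,dy=+3->C; (1,4):dx=+4,dy=-2->D; (1,5):dx=+1,dy=+6->C
  (2,3):dx=-3,dy=-2->C; (2,4):dx=-1,dy=-7->C; (2,5):dx=-4,dy=+1->D; (3,4):dx=+2,dy=-5->D
  (3,5):dx=-1,dy=+3->D; (4,5):dx=-3,dy=+8->D
Step 2: C = 5, D = 5, total pairs = 10.
Step 3: tau = (C - D)/(n(n-1)/2) = (5 - 5)/10 = 0.000000.
Step 4: Exact two-sided p-value (enumerate n! = 120 permutations of y under H0): p = 1.000000.
Step 5: alpha = 0.05. fail to reject H0.

tau_b = 0.0000 (C=5, D=5), p = 1.000000, fail to reject H0.


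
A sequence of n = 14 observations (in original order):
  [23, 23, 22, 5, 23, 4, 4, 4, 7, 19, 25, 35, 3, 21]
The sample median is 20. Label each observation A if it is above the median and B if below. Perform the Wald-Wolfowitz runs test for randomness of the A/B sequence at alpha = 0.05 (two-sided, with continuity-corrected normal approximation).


Step 1: Compute median = 20; label A = above, B = below.
Labels in order: AAABABBBBBAABA  (n_A = 7, n_B = 7)
Step 2: Count runs R = 7.
Step 3: Under H0 (random ordering), E[R] = 2*n_A*n_B/(n_A+n_B) + 1 = 2*7*7/14 + 1 = 8.0000.
        Var[R] = 2*n_A*n_B*(2*n_A*n_B - n_A - n_B) / ((n_A+n_B)^2 * (n_A+n_B-1)) = 8232/2548 = 3.2308.
        SD[R] = 1.7974.
Step 4: Continuity-corrected z = (R + 0.5 - E[R]) / SD[R] = (7 + 0.5 - 8.0000) / 1.7974 = -0.2782.
Step 5: Two-sided p-value via normal approximation = 2*(1 - Phi(|z|)) = 0.780879.
Step 6: alpha = 0.05. fail to reject H0.

R = 7, z = -0.2782, p = 0.780879, fail to reject H0.


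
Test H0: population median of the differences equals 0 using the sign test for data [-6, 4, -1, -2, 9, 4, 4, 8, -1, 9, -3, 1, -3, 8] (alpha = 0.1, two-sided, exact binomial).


Step 1: Discard zero differences. Original n = 14; n_eff = number of nonzero differences = 14.
Nonzero differences (with sign): -6, +4, -1, -2, +9, +4, +4, +8, -1, +9, -3, +1, -3, +8
Step 2: Count signs: positive = 8, negative = 6.
Step 3: Under H0: P(positive) = 0.5, so the number of positives S ~ Bin(14, 0.5).
Step 4: Two-sided exact p-value = sum of Bin(14,0.5) probabilities at or below the observed probability = 0.790527.
Step 5: alpha = 0.1. fail to reject H0.

n_eff = 14, pos = 8, neg = 6, p = 0.790527, fail to reject H0.


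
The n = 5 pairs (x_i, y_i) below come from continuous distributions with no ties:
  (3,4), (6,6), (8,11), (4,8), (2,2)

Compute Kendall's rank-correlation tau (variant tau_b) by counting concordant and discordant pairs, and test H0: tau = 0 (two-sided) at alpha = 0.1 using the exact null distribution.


Step 1: Enumerate the 10 unordered pairs (i,j) with i<j and classify each by sign(x_j-x_i) * sign(y_j-y_i).
  (1,2):dx=+3,dy=+2->C; (1,3):dx=+5,dy=+7->C; (1,4):dx=+1,dy=+4->C; (1,5):dx=-1,dy=-2->C
  (2,3):dx=+2,dy=+5->C; (2,4):dx=-2,dy=+2->D; (2,5):dx=-4,dy=-4->C; (3,4):dx=-4,dy=-3->C
  (3,5):dx=-6,dy=-9->C; (4,5):dx=-2,dy=-6->C
Step 2: C = 9, D = 1, total pairs = 10.
Step 3: tau = (C - D)/(n(n-1)/2) = (9 - 1)/10 = 0.800000.
Step 4: Exact two-sided p-value (enumerate n! = 120 permutations of y under H0): p = 0.083333.
Step 5: alpha = 0.1. reject H0.

tau_b = 0.8000 (C=9, D=1), p = 0.083333, reject H0.


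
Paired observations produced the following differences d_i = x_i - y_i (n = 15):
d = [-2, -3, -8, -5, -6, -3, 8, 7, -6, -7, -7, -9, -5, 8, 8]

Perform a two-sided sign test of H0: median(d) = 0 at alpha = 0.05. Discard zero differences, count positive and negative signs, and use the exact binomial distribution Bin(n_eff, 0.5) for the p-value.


Step 1: Discard zero differences. Original n = 15; n_eff = number of nonzero differences = 15.
Nonzero differences (with sign): -2, -3, -8, -5, -6, -3, +8, +7, -6, -7, -7, -9, -5, +8, +8
Step 2: Count signs: positive = 4, negative = 11.
Step 3: Under H0: P(positive) = 0.5, so the number of positives S ~ Bin(15, 0.5).
Step 4: Two-sided exact p-value = sum of Bin(15,0.5) probabilities at or below the observed probability = 0.118469.
Step 5: alpha = 0.05. fail to reject H0.

n_eff = 15, pos = 4, neg = 11, p = 0.118469, fail to reject H0.


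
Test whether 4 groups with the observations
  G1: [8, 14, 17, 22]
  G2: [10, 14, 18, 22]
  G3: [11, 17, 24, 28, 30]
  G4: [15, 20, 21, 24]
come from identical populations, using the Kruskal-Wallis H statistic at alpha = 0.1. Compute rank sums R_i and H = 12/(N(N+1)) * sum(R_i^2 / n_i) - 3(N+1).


Step 1: Combine all N = 17 observations and assign midranks.
sorted (value, group, rank): (8,G1,1), (10,G2,2), (11,G3,3), (14,G1,4.5), (14,G2,4.5), (15,G4,6), (17,G1,7.5), (17,G3,7.5), (18,G2,9), (20,G4,10), (21,G4,11), (22,G1,12.5), (22,G2,12.5), (24,G3,14.5), (24,G4,14.5), (28,G3,16), (30,G3,17)
Step 2: Sum ranks within each group.
R_1 = 25.5 (n_1 = 4)
R_2 = 28 (n_2 = 4)
R_3 = 58 (n_3 = 5)
R_4 = 41.5 (n_4 = 4)
Step 3: H = 12/(N(N+1)) * sum(R_i^2/n_i) - 3(N+1)
     = 12/(17*18) * (25.5^2/4 + 28^2/4 + 58^2/5 + 41.5^2/4) - 3*18
     = 0.039216 * 1461.92 - 54
     = 3.330392.
Step 4: Ties present; correction factor C = 1 - 24/(17^3 - 17) = 0.995098. Corrected H = 3.330392 / 0.995098 = 3.346798.
Step 5: Under H0, H ~ chi^2(3); p-value = 0.341182.
Step 6: alpha = 0.1. fail to reject H0.

H = 3.3468, df = 3, p = 0.341182, fail to reject H0.


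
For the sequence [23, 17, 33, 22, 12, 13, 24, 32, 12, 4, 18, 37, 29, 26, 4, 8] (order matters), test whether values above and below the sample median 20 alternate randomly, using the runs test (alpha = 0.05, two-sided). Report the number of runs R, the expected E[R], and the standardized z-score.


Step 1: Compute median = 20; label A = above, B = below.
Labels in order: ABAABBAABBBAAABB  (n_A = 8, n_B = 8)
Step 2: Count runs R = 8.
Step 3: Under H0 (random ordering), E[R] = 2*n_A*n_B/(n_A+n_B) + 1 = 2*8*8/16 + 1 = 9.0000.
        Var[R] = 2*n_A*n_B*(2*n_A*n_B - n_A - n_B) / ((n_A+n_B)^2 * (n_A+n_B-1)) = 14336/3840 = 3.7333.
        SD[R] = 1.9322.
Step 4: Continuity-corrected z = (R + 0.5 - E[R]) / SD[R] = (8 + 0.5 - 9.0000) / 1.9322 = -0.2588.
Step 5: Two-sided p-value via normal approximation = 2*(1 - Phi(|z|)) = 0.795809.
Step 6: alpha = 0.05. fail to reject H0.

R = 8, z = -0.2588, p = 0.795809, fail to reject H0.


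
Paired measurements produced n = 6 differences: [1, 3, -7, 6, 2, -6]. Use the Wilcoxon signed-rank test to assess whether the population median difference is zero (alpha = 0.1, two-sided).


Step 1: Drop any zero differences (none here) and take |d_i|.
|d| = [1, 3, 7, 6, 2, 6]
Step 2: Midrank |d_i| (ties get averaged ranks).
ranks: |1|->1, |3|->3, |7|->6, |6|->4.5, |2|->2, |6|->4.5
Step 3: Attach original signs; sum ranks with positive sign and with negative sign.
W+ = 1 + 3 + 4.5 + 2 = 10.5
W- = 6 + 4.5 = 10.5
(Check: W+ + W- = 21 should equal n(n+1)/2 = 21.)
Step 4: Test statistic W = min(W+, W-) = 10.5.
Step 5: Ties in |d|, so use the tie-corrected normal approximation.
        E[W] = n(n+1)/4 = 6*7/4 = 10.5.
        Tie groups: |d|=6 (t=2); sum(t^3 - t) = 6.
        Var[W] = n(n+1)(2n+1)/24 - sum(t^3-t)/48 = 546/24 - 6/48 = 22.625.
        z = (W - E[W]) / sqrt(Var[W]) = (10.5 - 10.5) / 4.7566 = 0.0000.
        Two-sided p = 2*Phi(z) = 1.000000.
Step 6: alpha = 0.1. fail to reject H0.

W+ = 10.5, W- = 10.5, W = min = 10.5, p = 1.000000, fail to reject H0.


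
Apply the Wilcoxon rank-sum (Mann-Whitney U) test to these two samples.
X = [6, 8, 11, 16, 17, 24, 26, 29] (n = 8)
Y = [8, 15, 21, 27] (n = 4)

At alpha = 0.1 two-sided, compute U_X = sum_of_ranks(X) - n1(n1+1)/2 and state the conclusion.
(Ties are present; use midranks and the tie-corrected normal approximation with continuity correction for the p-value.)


Step 1: Combine and sort all 12 observations; assign midranks.
sorted (value, group): (6,X), (8,X), (8,Y), (11,X), (15,Y), (16,X), (17,X), (21,Y), (24,X), (26,X), (27,Y), (29,X)
ranks: 6->1, 8->2.5, 8->2.5, 11->4, 15->5, 16->6, 17->7, 21->8, 24->9, 26->10, 27->11, 29->12
Step 2: Rank sum for X: R1 = 1 + 2.5 + 4 + 6 + 7 + 9 + 10 + 12 = 51.5.
Step 3: U_X = R1 - n1(n1+1)/2 = 51.5 - 8*9/2 = 51.5 - 36 = 15.5.
       U_Y = n1*n2 - U_X = 32 - 15.5 = 16.5.
Step 4: Ties are present, so use the tie-corrected normal approximation (with continuity correction) for the p-value.
Step 5: p-value = 1.000000; compare to alpha = 0.1. fail to reject H0.

U_X = 15.5, p = 1.000000, fail to reject H0 at alpha = 0.1.


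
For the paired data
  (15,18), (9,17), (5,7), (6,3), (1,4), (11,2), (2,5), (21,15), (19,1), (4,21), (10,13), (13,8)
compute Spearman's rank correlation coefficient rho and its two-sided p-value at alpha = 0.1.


Step 1: Rank x and y separately (midranks; no ties here).
rank(x): 15->10, 9->6, 5->4, 6->5, 1->1, 11->8, 2->2, 21->12, 19->11, 4->3, 10->7, 13->9
rank(y): 18->11, 17->10, 7->6, 3->3, 4->4, 2->2, 5->5, 15->9, 1->1, 21->12, 13->8, 8->7
Step 2: d_i = R_x(i) - R_y(i); compute d_i^2.
  (10-11)^2=1, (6-10)^2=16, (4-6)^2=4, (5-3)^2=4, (1-4)^2=9, (8-2)^2=36, (2-5)^2=9, (12-9)^2=9, (11-1)^2=100, (3-12)^2=81, (7-8)^2=1, (9-7)^2=4
sum(d^2) = 274.
Step 3: rho = 1 - 6*274 / (12*(12^2 - 1)) = 1 - 1644/1716 = 0.041958.
Step 4: Under H0, t = rho * sqrt((n-2)/(1-rho^2)) = 0.1328 ~ t(10).
Step 5: Two-sided p-value from the t-distribution with 10 df = 0.896986.
Step 6: alpha = 0.1. fail to reject H0.

rho = 0.0420, p = 0.896986, fail to reject H0 at alpha = 0.1.


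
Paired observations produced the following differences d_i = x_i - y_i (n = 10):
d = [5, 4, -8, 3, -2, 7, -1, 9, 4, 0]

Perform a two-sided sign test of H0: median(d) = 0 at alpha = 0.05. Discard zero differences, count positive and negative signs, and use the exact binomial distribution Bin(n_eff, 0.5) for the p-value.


Step 1: Discard zero differences. Original n = 10; n_eff = number of nonzero differences = 9.
Nonzero differences (with sign): +5, +4, -8, +3, -2, +7, -1, +9, +4
Step 2: Count signs: positive = 6, negative = 3.
Step 3: Under H0: P(positive) = 0.5, so the number of positives S ~ Bin(9, 0.5).
Step 4: Two-sided exact p-value = sum of Bin(9,0.5) probabilities at or below the observed probability = 0.507812.
Step 5: alpha = 0.05. fail to reject H0.

n_eff = 9, pos = 6, neg = 3, p = 0.507812, fail to reject H0.


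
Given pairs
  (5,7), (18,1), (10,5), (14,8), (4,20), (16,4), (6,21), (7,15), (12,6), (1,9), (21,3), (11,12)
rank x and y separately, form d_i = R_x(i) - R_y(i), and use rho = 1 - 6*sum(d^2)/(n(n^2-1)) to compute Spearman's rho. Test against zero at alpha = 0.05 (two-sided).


Step 1: Rank x and y separately (midranks; no ties here).
rank(x): 5->3, 18->11, 10->6, 14->9, 4->2, 16->10, 6->4, 7->5, 12->8, 1->1, 21->12, 11->7
rank(y): 7->6, 1->1, 5->4, 8->7, 20->11, 4->3, 21->12, 15->10, 6->5, 9->8, 3->2, 12->9
Step 2: d_i = R_x(i) - R_y(i); compute d_i^2.
  (3-6)^2=9, (11-1)^2=100, (6-4)^2=4, (9-7)^2=4, (2-11)^2=81, (10-3)^2=49, (4-12)^2=64, (5-10)^2=25, (8-5)^2=9, (1-8)^2=49, (12-2)^2=100, (7-9)^2=4
sum(d^2) = 498.
Step 3: rho = 1 - 6*498 / (12*(12^2 - 1)) = 1 - 2988/1716 = -0.741259.
Step 4: Under H0, t = rho * sqrt((n-2)/(1-rho^2)) = -3.4923 ~ t(10).
Step 5: Two-sided p-value from the t-distribution with 10 df = 0.005801.
Step 6: alpha = 0.05. reject H0.

rho = -0.7413, p = 0.005801, reject H0 at alpha = 0.05.


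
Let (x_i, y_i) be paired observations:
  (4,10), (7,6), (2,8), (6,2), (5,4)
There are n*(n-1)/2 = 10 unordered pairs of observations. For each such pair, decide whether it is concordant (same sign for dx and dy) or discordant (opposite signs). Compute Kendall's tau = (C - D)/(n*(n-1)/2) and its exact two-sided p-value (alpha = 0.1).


Step 1: Enumerate the 10 unordered pairs (i,j) with i<j and classify each by sign(x_j-x_i) * sign(y_j-y_i).
  (1,2):dx=+3,dy=-4->D; (1,3):dx=-2,dy=-2->C; (1,4):dx=+2,dy=-8->D; (1,5):dx=+1,dy=-6->D
  (2,3):dx=-5,dy=+2->D; (2,4):dx=-1,dy=-4->C; (2,5):dx=-2,dy=-2->C; (3,4):dx=+4,dy=-6->D
  (3,5):dx=+3,dy=-4->D; (4,5):dx=-1,dy=+2->D
Step 2: C = 3, D = 7, total pairs = 10.
Step 3: tau = (C - D)/(n(n-1)/2) = (3 - 7)/10 = -0.400000.
Step 4: Exact two-sided p-value (enumerate n! = 120 permutations of y under H0): p = 0.483333.
Step 5: alpha = 0.1. fail to reject H0.

tau_b = -0.4000 (C=3, D=7), p = 0.483333, fail to reject H0.


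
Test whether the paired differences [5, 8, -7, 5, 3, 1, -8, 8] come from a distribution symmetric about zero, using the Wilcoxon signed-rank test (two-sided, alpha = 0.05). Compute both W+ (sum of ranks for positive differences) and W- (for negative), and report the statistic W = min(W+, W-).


Step 1: Drop any zero differences (none here) and take |d_i|.
|d| = [5, 8, 7, 5, 3, 1, 8, 8]
Step 2: Midrank |d_i| (ties get averaged ranks).
ranks: |5|->3.5, |8|->7, |7|->5, |5|->3.5, |3|->2, |1|->1, |8|->7, |8|->7
Step 3: Attach original signs; sum ranks with positive sign and with negative sign.
W+ = 3.5 + 7 + 3.5 + 2 + 1 + 7 = 24
W- = 5 + 7 = 12
(Check: W+ + W- = 36 should equal n(n+1)/2 = 36.)
Step 4: Test statistic W = min(W+, W-) = 12.
Step 5: Ties in |d|, so use the tie-corrected normal approximation.
        E[W] = n(n+1)/4 = 8*9/4 = 18.
        Tie groups: |d|=5 (t=2), |d|=8 (t=3); sum(t^3 - t) = 30.
        Var[W] = n(n+1)(2n+1)/24 - sum(t^3-t)/48 = 1224/24 - 30/48 = 50.375.
        z = (W - E[W]) / sqrt(Var[W]) = (12 - 18) / 7.0975 = -0.8454.
        Two-sided p = 2*Phi(z) = 0.397908.
Step 6: alpha = 0.05. fail to reject H0.

W+ = 24, W- = 12, W = min = 12, p = 0.397908, fail to reject H0.


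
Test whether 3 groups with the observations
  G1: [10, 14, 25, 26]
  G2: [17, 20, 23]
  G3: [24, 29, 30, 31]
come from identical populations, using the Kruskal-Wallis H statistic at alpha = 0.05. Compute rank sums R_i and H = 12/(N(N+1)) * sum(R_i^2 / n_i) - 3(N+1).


Step 1: Combine all N = 11 observations and assign midranks.
sorted (value, group, rank): (10,G1,1), (14,G1,2), (17,G2,3), (20,G2,4), (23,G2,5), (24,G3,6), (25,G1,7), (26,G1,8), (29,G3,9), (30,G3,10), (31,G3,11)
Step 2: Sum ranks within each group.
R_1 = 18 (n_1 = 4)
R_2 = 12 (n_2 = 3)
R_3 = 36 (n_3 = 4)
Step 3: H = 12/(N(N+1)) * sum(R_i^2/n_i) - 3(N+1)
     = 12/(11*12) * (18^2/4 + 12^2/3 + 36^2/4) - 3*12
     = 0.090909 * 453 - 36
     = 5.181818.
Step 4: No ties, so H is used without correction.
Step 5: Under H0, H ~ chi^2(2); p-value = 0.074952.
Step 6: alpha = 0.05. fail to reject H0.

H = 5.1818, df = 2, p = 0.074952, fail to reject H0.


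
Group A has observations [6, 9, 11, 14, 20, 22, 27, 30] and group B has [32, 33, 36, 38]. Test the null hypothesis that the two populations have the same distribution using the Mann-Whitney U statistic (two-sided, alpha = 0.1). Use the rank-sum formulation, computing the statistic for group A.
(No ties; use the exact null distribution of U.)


Step 1: Combine and sort all 12 observations; assign midranks.
sorted (value, group): (6,X), (9,X), (11,X), (14,X), (20,X), (22,X), (27,X), (30,X), (32,Y), (33,Y), (36,Y), (38,Y)
ranks: 6->1, 9->2, 11->3, 14->4, 20->5, 22->6, 27->7, 30->8, 32->9, 33->10, 36->11, 38->12
Step 2: Rank sum for X: R1 = 1 + 2 + 3 + 4 + 5 + 6 + 7 + 8 = 36.
Step 3: U_X = R1 - n1(n1+1)/2 = 36 - 8*9/2 = 36 - 36 = 0.
       U_Y = n1*n2 - U_X = 32 - 0 = 32.
Step 4: No ties, so the exact null distribution of U (based on enumerating the C(12,8) = 495 equally likely rank assignments) gives the two-sided p-value.
Step 5: p-value = 0.004040; compare to alpha = 0.1. reject H0.

U_X = 0, p = 0.004040, reject H0 at alpha = 0.1.


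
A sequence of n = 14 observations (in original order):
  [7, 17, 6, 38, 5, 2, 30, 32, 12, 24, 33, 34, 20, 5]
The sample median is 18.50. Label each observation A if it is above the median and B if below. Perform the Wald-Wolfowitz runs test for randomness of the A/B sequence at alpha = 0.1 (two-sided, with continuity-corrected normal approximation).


Step 1: Compute median = 18.50; label A = above, B = below.
Labels in order: BBBABBAABAAAAB  (n_A = 7, n_B = 7)
Step 2: Count runs R = 7.
Step 3: Under H0 (random ordering), E[R] = 2*n_A*n_B/(n_A+n_B) + 1 = 2*7*7/14 + 1 = 8.0000.
        Var[R] = 2*n_A*n_B*(2*n_A*n_B - n_A - n_B) / ((n_A+n_B)^2 * (n_A+n_B-1)) = 8232/2548 = 3.2308.
        SD[R] = 1.7974.
Step 4: Continuity-corrected z = (R + 0.5 - E[R]) / SD[R] = (7 + 0.5 - 8.0000) / 1.7974 = -0.2782.
Step 5: Two-sided p-value via normal approximation = 2*(1 - Phi(|z|)) = 0.780879.
Step 6: alpha = 0.1. fail to reject H0.

R = 7, z = -0.2782, p = 0.780879, fail to reject H0.


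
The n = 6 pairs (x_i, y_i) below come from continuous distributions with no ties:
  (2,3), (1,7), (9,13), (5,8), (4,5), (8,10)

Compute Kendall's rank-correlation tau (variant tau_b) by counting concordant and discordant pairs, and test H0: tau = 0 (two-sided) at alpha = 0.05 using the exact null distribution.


Step 1: Enumerate the 15 unordered pairs (i,j) with i<j and classify each by sign(x_j-x_i) * sign(y_j-y_i).
  (1,2):dx=-1,dy=+4->D; (1,3):dx=+7,dy=+10->C; (1,4):dx=+3,dy=+5->C; (1,5):dx=+2,dy=+2->C
  (1,6):dx=+6,dy=+7->C; (2,3):dx=+8,dy=+6->C; (2,4):dx=+4,dy=+1->C; (2,5):dx=+3,dy=-2->D
  (2,6):dx=+7,dy=+3->C; (3,4):dx=-4,dy=-5->C; (3,5):dx=-5,dy=-8->C; (3,6):dx=-1,dy=-3->C
  (4,5):dx=-1,dy=-3->C; (4,6):dx=+3,dy=+2->C; (5,6):dx=+4,dy=+5->C
Step 2: C = 13, D = 2, total pairs = 15.
Step 3: tau = (C - D)/(n(n-1)/2) = (13 - 2)/15 = 0.733333.
Step 4: Exact two-sided p-value (enumerate n! = 720 permutations of y under H0): p = 0.055556.
Step 5: alpha = 0.05. fail to reject H0.

tau_b = 0.7333 (C=13, D=2), p = 0.055556, fail to reject H0.


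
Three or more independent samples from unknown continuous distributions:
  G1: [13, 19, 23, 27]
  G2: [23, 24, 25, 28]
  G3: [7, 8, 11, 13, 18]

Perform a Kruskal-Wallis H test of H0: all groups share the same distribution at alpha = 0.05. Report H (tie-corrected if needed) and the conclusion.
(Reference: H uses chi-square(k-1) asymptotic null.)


Step 1: Combine all N = 13 observations and assign midranks.
sorted (value, group, rank): (7,G3,1), (8,G3,2), (11,G3,3), (13,G1,4.5), (13,G3,4.5), (18,G3,6), (19,G1,7), (23,G1,8.5), (23,G2,8.5), (24,G2,10), (25,G2,11), (27,G1,12), (28,G2,13)
Step 2: Sum ranks within each group.
R_1 = 32 (n_1 = 4)
R_2 = 42.5 (n_2 = 4)
R_3 = 16.5 (n_3 = 5)
Step 3: H = 12/(N(N+1)) * sum(R_i^2/n_i) - 3(N+1)
     = 12/(13*14) * (32^2/4 + 42.5^2/4 + 16.5^2/5) - 3*14
     = 0.065934 * 762.013 - 42
     = 8.242582.
Step 4: Ties present; correction factor C = 1 - 12/(13^3 - 13) = 0.994505. Corrected H = 8.242582 / 0.994505 = 8.288122.
Step 5: Under H0, H ~ chi^2(2); p-value = 0.015858.
Step 6: alpha = 0.05. reject H0.

H = 8.2881, df = 2, p = 0.015858, reject H0.


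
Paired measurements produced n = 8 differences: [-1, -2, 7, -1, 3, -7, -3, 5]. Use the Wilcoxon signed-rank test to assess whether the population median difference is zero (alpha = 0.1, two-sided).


Step 1: Drop any zero differences (none here) and take |d_i|.
|d| = [1, 2, 7, 1, 3, 7, 3, 5]
Step 2: Midrank |d_i| (ties get averaged ranks).
ranks: |1|->1.5, |2|->3, |7|->7.5, |1|->1.5, |3|->4.5, |7|->7.5, |3|->4.5, |5|->6
Step 3: Attach original signs; sum ranks with positive sign and with negative sign.
W+ = 7.5 + 4.5 + 6 = 18
W- = 1.5 + 3 + 1.5 + 7.5 + 4.5 = 18
(Check: W+ + W- = 36 should equal n(n+1)/2 = 36.)
Step 4: Test statistic W = min(W+, W-) = 18.
Step 5: Ties in |d|, so use the tie-corrected normal approximation.
        E[W] = n(n+1)/4 = 8*9/4 = 18.
        Tie groups: |d|=1 (t=2), |d|=3 (t=2), |d|=7 (t=2); sum(t^3 - t) = 18.
        Var[W] = n(n+1)(2n+1)/24 - sum(t^3-t)/48 = 1224/24 - 18/48 = 50.625.
        z = (W - E[W]) / sqrt(Var[W]) = (18 - 18) / 7.1151 = 0.0000.
        Two-sided p = 2*Phi(z) = 1.000000.
Step 6: alpha = 0.1. fail to reject H0.

W+ = 18, W- = 18, W = min = 18, p = 1.000000, fail to reject H0.


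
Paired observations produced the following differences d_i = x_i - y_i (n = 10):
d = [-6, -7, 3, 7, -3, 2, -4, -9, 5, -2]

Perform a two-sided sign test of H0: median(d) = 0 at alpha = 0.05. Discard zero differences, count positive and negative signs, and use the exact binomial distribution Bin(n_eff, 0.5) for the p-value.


Step 1: Discard zero differences. Original n = 10; n_eff = number of nonzero differences = 10.
Nonzero differences (with sign): -6, -7, +3, +7, -3, +2, -4, -9, +5, -2
Step 2: Count signs: positive = 4, negative = 6.
Step 3: Under H0: P(positive) = 0.5, so the number of positives S ~ Bin(10, 0.5).
Step 4: Two-sided exact p-value = sum of Bin(10,0.5) probabilities at or below the observed probability = 0.753906.
Step 5: alpha = 0.05. fail to reject H0.

n_eff = 10, pos = 4, neg = 6, p = 0.753906, fail to reject H0.
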